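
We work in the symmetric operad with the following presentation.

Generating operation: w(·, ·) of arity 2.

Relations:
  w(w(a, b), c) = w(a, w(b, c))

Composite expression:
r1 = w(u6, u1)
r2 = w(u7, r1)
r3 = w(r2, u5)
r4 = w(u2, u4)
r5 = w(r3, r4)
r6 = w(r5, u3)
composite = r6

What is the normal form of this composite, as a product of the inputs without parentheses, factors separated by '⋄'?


u7 ⋄ u6 ⋄ u1 ⋄ u5 ⋄ u2 ⋄ u4 ⋄ u3

Associativity of w dissolves the nesting; only the u-input order survives.
w(u6, u1) unparenthesizes to u6 ⋄ u1
w(u7, w(u6, u1)) unparenthesizes to u7 ⋄ u6 ⋄ u1
w(w(u7, w(u6, u1)), u5) unparenthesizes to u7 ⋄ u6 ⋄ u1 ⋄ u5
w(u2, u4) unparenthesizes to u2 ⋄ u4
w(w(w(u7, w(u6, u1)), u5), w(u2, u4)) unparenthesizes to u7 ⋄ u6 ⋄ u1 ⋄ u5 ⋄ u2 ⋄ u4
w(w(w(w(u7, w(u6, u1)), u5), w(u2, u4)), u3) unparenthesizes to u7 ⋄ u6 ⋄ u1 ⋄ u5 ⋄ u2 ⋄ u4 ⋄ u3


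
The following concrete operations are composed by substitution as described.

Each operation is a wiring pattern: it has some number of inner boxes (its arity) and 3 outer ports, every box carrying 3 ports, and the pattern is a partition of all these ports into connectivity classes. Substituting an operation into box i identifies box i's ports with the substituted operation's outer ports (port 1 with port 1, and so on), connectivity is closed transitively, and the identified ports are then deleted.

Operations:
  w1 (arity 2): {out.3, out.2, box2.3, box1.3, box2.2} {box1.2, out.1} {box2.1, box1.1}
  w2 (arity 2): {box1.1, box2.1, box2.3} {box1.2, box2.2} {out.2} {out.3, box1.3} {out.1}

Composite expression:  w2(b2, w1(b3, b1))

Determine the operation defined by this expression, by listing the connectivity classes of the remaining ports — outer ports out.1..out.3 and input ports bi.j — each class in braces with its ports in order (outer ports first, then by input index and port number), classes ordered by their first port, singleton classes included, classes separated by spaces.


{out.1} {out.2} {out.3, b2.3} {b1.1, b3.1} {b1.2, b1.3, b2.1, b2.2, b3.2, b3.3}

Substituting into w2 glues patterns; closure does the rest.
after w1, the pattern on (b3, b1) reads {out.1, b3.2} {out.2, out.3, b1.2, b1.3, b3.3} {b1.1, b3.1} (out.j = its outer ports)
after w2, the pattern on (b2, b3, b1) reads {out.1} {out.2} {out.3, b2.3} {b1.1, b3.1} {b1.2, b1.3, b2.1, b2.2, b3.2, b3.3} (out.j = its outer ports)


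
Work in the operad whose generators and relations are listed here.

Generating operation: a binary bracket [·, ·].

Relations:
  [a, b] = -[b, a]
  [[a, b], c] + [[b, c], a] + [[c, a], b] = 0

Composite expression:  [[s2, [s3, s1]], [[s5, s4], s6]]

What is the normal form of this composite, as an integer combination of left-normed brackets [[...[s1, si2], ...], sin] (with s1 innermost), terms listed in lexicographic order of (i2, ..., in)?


-[[[[[s1, s3], s2], s4], s5], s6] + [[[[[s1, s3], s2], s5], s4], s6] + [[[[[s1, s3], s2], s6], s4], s5] - [[[[[s1, s3], s2], s6], s5], s4]

Antisymmetry and Jacobi reduce to s1-anchored left-normed brackets.
Composite bracket: [[s2, [s3, s1]], [[s5, s4], s6]]
Expanding via [a, b] = ab - ba: 32 signed words (2^5 = 32).
Only words starting with s1 matter:
  from s1s3s2s4s5s6, sign -1: term -[[[[[s1, s3], s2], s4], s5], s6]
  from s1s3s2s5s4s6, sign +1: term +[[[[[s1, s3], s2], s5], s4], s6]
  from s1s3s2s6s4s5, sign +1: term +[[[[[s1, s3], s2], s6], s4], s5]
  from s1s3s2s6s5s4, sign -1: term -[[[[[s1, s3], s2], s6], s5], s4]


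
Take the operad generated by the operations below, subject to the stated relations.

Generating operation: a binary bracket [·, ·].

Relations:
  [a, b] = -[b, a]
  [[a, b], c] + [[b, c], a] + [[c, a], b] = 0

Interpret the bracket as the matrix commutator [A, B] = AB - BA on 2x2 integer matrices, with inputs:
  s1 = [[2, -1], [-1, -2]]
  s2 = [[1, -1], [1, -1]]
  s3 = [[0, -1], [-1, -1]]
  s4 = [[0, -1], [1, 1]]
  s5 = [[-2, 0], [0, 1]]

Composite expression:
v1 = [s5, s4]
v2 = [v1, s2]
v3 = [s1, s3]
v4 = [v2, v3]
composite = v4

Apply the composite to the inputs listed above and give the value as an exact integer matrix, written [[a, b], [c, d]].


[s5, s4] = [[0, 3], [3, 0]]
[[s5, s4], s2] = [[6, -6], [6, -6]]
[s1, s3] = [[0, -3], [3, 0]]
[[[s5, s4], s2], [s1, s3]] = [[0, -36], [-36, 0]]

[[0, -36], [-36, 0]]


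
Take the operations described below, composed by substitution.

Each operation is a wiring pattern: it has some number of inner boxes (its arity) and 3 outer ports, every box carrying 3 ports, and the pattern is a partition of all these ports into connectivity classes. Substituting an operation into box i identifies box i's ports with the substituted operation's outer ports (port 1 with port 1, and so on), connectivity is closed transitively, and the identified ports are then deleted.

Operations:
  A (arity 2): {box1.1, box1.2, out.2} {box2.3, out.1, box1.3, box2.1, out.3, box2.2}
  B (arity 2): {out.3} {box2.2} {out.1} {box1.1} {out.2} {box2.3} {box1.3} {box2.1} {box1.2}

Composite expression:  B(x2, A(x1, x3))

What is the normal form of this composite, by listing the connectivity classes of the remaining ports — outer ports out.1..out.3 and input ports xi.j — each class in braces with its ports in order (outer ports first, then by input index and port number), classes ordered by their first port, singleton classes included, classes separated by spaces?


{out.1} {out.2} {out.3} {x1.1, x1.2} {x1.3, x3.1, x3.2, x3.3} {x2.1} {x2.2} {x2.3}

Reachability decides: close wires over B-identified ports.
through A, on inputs (x1, x3): {out.1, out.3, x1.3, x3.1, x3.2, x3.3} {out.2, x1.1, x1.2} (out.j = stage outer ports)
through B, on inputs (x2, x1, x3): {out.1} {out.2} {out.3} {x1.1, x1.2} {x1.3, x3.1, x3.2, x3.3} {x2.1} {x2.2} {x2.3} (out.j = stage outer ports)


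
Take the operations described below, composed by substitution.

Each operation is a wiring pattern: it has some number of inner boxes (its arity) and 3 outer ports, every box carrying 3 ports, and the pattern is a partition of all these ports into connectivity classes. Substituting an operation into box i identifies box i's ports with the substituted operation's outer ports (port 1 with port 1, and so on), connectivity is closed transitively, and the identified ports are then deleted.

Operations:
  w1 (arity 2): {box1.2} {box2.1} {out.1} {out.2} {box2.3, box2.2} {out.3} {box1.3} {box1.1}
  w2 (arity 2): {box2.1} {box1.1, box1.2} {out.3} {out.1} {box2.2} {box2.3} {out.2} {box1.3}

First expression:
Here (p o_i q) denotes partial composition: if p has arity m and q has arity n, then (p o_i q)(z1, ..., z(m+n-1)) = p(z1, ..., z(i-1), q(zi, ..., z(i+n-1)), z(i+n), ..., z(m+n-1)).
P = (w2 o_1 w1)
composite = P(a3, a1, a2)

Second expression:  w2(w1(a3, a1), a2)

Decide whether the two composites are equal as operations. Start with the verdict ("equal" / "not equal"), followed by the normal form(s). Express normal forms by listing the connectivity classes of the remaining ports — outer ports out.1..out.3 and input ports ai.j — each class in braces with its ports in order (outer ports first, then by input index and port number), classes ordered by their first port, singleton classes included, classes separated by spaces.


equal; the common form is {out.1} {out.2} {out.3} {a1.1} {a1.2, a1.3} {a2.1} {a2.2} {a2.3} {a3.1} {a3.2} {a3.3}

Reducing the first expression gives {out.1} {out.2} {out.3} {a1.1} {a1.2, a1.3} {a2.1} {a2.2} {a2.3} {a3.1} {a3.2} {a3.3}
Reducing the second expression gives {out.1} {out.2} {out.3} {a1.1} {a1.2, a1.3} {a2.1} {a2.2} {a2.3} {a3.1} {a3.2} {a3.3}
Both agree, so they are equal.


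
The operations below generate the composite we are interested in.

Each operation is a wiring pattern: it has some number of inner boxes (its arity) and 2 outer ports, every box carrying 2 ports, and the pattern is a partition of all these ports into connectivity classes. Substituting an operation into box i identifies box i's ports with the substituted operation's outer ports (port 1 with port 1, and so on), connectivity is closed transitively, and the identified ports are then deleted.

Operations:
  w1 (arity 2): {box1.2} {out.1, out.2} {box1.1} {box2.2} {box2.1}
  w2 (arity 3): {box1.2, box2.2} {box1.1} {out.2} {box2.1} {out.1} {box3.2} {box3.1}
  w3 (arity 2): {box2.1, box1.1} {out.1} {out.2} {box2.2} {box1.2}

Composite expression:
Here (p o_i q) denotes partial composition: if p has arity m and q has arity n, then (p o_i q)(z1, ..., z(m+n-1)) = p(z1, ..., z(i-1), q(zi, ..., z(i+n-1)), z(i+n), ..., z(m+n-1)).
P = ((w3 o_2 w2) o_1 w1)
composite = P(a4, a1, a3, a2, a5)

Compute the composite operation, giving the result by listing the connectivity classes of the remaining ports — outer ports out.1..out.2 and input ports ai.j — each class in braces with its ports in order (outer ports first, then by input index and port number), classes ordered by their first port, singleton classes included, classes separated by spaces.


{out.1} {out.2} {a1.1} {a1.2} {a2.1} {a2.2, a3.2} {a3.1} {a4.1} {a4.2} {a5.1} {a5.2}


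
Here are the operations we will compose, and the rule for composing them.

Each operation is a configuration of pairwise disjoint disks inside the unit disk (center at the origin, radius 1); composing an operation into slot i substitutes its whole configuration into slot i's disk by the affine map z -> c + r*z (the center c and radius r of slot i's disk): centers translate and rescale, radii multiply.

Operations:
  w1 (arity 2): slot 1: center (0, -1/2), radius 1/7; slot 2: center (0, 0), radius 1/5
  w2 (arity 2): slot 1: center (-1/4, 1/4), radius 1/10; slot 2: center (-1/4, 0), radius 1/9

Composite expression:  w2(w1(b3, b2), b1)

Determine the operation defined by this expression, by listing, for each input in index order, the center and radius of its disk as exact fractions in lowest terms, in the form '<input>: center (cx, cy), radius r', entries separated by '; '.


Each b-disk chains the slot maps above it in w2; radii multiply.
b3: after 2 affine steps, its disk has center (-1/4, 1/5), radius 1/70
b2: after 2 affine steps, its disk has center (-1/4, 1/4), radius 1/50
b1: after 1 affine step, its disk has center (-1/4, 0), radius 1/9

b1: center (-1/4, 0), radius 1/9; b2: center (-1/4, 1/4), radius 1/50; b3: center (-1/4, 1/5), radius 1/70


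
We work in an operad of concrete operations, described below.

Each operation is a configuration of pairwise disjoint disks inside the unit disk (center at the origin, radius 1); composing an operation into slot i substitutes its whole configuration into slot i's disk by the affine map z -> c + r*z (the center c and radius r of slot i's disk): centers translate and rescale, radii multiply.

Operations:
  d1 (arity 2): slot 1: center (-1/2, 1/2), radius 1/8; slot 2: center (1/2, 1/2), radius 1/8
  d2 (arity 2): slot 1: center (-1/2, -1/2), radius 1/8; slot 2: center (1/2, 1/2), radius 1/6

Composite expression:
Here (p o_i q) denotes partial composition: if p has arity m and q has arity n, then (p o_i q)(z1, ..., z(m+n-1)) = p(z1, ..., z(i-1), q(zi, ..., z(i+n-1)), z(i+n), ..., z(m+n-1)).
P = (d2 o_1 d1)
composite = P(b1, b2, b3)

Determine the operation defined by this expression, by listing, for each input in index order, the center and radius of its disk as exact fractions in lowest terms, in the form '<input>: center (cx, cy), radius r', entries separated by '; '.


b1: center (-9/16, -7/16), radius 1/64; b2: center (-7/16, -7/16), radius 1/64; b3: center (1/2, 1/2), radius 1/6

Follow each b-input down from d2: c' goes to c + r*c', radius to r*r'.
b1: after 2 affine steps, its disk has center (-9/16, -7/16), radius 1/64
b2: after 2 affine steps, its disk has center (-7/16, -7/16), radius 1/64
b3: after 1 affine step, its disk has center (1/2, 1/2), radius 1/6


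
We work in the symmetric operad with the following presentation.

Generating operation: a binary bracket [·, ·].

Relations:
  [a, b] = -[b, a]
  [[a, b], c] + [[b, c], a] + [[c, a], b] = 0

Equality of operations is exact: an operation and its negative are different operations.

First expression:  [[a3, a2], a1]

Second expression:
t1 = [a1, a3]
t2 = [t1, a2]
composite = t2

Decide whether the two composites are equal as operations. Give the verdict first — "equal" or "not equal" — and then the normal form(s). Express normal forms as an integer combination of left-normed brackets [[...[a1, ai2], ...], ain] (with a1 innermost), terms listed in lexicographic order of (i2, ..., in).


The first expression, normalized: [[a1, a2], a3] - [[a1, a3], a2]
The second expression, normalized: [[a1, a3], a2]
Different reductions; not equal.

not equal; the first gives [[a1, a2], a3] - [[a1, a3], a2] and the second [[a1, a3], a2]


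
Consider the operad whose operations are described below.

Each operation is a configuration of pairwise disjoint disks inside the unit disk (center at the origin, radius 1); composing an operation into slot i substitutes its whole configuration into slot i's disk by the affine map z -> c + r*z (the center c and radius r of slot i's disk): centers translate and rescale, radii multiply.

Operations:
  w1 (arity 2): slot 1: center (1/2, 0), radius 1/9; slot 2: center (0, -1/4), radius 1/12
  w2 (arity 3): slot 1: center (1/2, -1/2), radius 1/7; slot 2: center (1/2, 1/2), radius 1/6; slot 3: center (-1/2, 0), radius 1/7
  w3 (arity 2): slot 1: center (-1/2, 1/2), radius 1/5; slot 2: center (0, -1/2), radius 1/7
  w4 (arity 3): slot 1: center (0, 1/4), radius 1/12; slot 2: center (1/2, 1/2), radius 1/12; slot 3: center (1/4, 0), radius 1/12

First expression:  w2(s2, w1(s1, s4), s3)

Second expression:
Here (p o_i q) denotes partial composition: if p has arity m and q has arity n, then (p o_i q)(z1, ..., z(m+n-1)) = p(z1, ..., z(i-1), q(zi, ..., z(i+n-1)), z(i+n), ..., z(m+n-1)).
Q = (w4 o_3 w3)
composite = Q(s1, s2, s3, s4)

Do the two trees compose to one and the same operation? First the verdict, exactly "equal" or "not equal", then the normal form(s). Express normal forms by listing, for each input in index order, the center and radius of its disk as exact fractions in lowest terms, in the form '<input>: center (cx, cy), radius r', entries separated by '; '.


not equal; the first gives s1: center (7/12, 1/2), radius 1/54; s2: center (1/2, -1/2), radius 1/7; s3: center (-1/2, 0), radius 1/7; s4: center (1/2, 11/24), radius 1/72 and the second s1: center (0, 1/4), radius 1/12; s2: center (1/2, 1/2), radius 1/12; s3: center (5/24, 1/24), radius 1/60; s4: center (1/4, -1/24), radius 1/84


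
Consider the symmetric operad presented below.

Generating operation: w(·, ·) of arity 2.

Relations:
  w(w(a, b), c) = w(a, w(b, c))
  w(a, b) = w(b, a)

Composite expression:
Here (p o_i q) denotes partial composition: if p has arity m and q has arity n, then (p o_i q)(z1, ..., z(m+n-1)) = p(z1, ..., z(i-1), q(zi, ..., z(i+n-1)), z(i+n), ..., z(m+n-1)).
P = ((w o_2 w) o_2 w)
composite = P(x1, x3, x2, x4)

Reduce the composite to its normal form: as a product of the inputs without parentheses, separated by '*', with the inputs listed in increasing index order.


Both nesting and order wash out for w; what remains is which x's occur.
w(x3, x2) flattens to x3 * x2
w(w(x3, x2), x4) flattens to x3 * x2 * x4
w(x1, w(w(x3, x2), x4)) flattens to x1 * x3 * x2 * x4
the factors in increasing index order: x1 * x2 * x3 * x4

x1 * x2 * x3 * x4


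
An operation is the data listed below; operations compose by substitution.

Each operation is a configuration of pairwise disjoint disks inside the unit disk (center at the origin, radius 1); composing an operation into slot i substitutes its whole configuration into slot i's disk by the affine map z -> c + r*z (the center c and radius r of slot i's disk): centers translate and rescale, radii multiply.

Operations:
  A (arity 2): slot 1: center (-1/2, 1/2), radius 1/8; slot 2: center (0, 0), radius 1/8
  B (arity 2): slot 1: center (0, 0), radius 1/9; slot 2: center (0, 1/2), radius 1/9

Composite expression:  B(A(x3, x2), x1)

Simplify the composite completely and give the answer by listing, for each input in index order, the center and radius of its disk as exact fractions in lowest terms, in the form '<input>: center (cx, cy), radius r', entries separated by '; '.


x1: center (0, 1/2), radius 1/9; x2: center (0, 0), radius 1/72; x3: center (-1/18, 1/18), radius 1/72

Follow each x-input down from B: c' goes to c + r*c', radius to r*r'.
input x3: applying the 2 nested substitutions gives center (-1/18, 1/18), radius 1/72
input x2: applying the 2 nested substitutions gives center (0, 0), radius 1/72
input x1: applying the 1 nested substitution gives center (0, 1/2), radius 1/9


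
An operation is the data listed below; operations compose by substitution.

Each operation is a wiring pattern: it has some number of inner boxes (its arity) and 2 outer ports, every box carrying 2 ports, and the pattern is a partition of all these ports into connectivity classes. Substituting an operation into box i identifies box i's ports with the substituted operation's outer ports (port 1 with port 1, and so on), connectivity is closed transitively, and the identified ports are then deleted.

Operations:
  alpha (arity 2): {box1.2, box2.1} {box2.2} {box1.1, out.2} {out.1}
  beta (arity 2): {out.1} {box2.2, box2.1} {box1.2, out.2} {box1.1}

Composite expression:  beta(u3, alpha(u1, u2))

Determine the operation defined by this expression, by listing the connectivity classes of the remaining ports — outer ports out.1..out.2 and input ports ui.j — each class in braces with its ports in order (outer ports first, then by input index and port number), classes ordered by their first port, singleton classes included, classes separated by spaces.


{out.1} {out.2, u3.2} {u1.1} {u1.2, u2.1} {u2.2} {u3.1}

Substituting into beta glues patterns; closure does the rest.
stage alpha: inputs (u1, u2), connectivity {out.1} {out.2, u1.1} {u1.2, u2.1} {u2.2}, out.j its boundary
stage beta: inputs (u3, u1, u2), connectivity {out.1} {out.2, u3.2} {u1.1} {u1.2, u2.1} {u2.2} {u3.1}, out.j its boundary


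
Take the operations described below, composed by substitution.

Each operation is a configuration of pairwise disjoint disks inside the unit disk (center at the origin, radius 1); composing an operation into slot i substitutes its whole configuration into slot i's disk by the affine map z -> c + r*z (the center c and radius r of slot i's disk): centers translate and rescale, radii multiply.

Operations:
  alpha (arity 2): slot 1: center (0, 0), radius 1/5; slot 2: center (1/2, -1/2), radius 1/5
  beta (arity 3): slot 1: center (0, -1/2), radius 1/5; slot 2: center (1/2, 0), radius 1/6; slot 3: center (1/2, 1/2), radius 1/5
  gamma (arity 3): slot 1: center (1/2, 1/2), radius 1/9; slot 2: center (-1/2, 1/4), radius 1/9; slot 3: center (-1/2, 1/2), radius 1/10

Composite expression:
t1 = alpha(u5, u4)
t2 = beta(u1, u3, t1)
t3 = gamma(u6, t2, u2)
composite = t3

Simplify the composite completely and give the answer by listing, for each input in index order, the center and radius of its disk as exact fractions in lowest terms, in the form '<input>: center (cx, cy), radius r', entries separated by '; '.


Affine substitution under gamma: radii multiply and u-centers shift.
u6: after 1 affine step, its disk has center (1/2, 1/2), radius 1/9
u1: after 2 affine steps, its disk has center (-1/2, 7/36), radius 1/45
u3: after 2 affine steps, its disk has center (-4/9, 1/4), radius 1/54
u5: after 3 affine steps, its disk has center (-4/9, 11/36), radius 1/225
u4: after 3 affine steps, its disk has center (-13/30, 53/180), radius 1/225
u2: after 1 affine step, its disk has center (-1/2, 1/2), radius 1/10

u1: center (-1/2, 7/36), radius 1/45; u2: center (-1/2, 1/2), radius 1/10; u3: center (-4/9, 1/4), radius 1/54; u4: center (-13/30, 53/180), radius 1/225; u5: center (-4/9, 11/36), radius 1/225; u6: center (1/2, 1/2), radius 1/9


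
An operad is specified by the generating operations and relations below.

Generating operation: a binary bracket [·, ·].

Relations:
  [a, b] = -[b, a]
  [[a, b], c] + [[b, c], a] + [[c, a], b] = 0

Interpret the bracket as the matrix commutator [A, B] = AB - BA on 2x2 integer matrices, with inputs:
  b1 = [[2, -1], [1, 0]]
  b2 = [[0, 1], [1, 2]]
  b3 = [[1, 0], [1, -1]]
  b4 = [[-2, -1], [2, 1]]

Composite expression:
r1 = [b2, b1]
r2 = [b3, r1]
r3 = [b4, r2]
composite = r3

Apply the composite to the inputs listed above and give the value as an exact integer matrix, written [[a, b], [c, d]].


[[4, 0], [-12, -4]]

[b2, b1] = [[2, 0], [4, -2]]
[b3, [b2, b1]] = [[0, 0], [-4, 0]]
[b4, [b3, [b2, b1]]] = [[4, 0], [-12, -4]]


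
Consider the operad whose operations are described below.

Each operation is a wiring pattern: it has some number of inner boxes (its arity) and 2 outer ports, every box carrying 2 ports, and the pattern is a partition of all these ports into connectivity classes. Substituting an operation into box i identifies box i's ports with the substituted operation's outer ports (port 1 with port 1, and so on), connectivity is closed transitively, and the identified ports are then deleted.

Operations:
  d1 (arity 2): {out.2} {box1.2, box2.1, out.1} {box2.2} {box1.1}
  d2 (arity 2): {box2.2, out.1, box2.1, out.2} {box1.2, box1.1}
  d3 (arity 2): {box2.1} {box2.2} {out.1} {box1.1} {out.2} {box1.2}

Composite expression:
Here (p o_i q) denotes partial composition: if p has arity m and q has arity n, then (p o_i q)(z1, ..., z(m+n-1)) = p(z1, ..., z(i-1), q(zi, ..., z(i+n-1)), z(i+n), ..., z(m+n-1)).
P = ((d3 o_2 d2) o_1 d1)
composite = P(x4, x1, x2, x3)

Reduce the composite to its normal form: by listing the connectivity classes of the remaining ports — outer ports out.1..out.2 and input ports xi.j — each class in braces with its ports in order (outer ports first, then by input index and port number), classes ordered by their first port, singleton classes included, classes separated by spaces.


After gluing at d3, chains via deleted ports link the x-ports.
the subtree at d1 composes to {out.1, x1.1, x4.2} {out.2} {x1.2} {x4.1} on (x4, x1); out.j = own outer ports
the subtree at d2 composes to {out.1, out.2, x3.1, x3.2} {x2.1, x2.2} on (x2, x3); out.j = own outer ports
the subtree at d3 composes to {out.1} {out.2} {x1.1, x4.2} {x1.2} {x2.1, x2.2} {x3.1, x3.2} {x4.1} on (x4, x1, x2, x3); out.j = own outer ports

{out.1} {out.2} {x1.1, x4.2} {x1.2} {x2.1, x2.2} {x3.1, x3.2} {x4.1}


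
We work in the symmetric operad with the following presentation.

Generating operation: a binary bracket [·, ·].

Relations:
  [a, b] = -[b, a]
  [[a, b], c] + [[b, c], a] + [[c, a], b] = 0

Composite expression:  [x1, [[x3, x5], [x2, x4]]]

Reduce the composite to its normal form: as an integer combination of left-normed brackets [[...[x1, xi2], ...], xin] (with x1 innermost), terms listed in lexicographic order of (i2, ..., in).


-[[[[x1, x2], x4], x3], x5] + [[[[x1, x2], x4], x5], x3] + [[[[x1, x3], x5], x2], x4] - [[[[x1, x3], x5], x4], x2] + [[[[x1, x4], x2], x3], x5] - [[[[x1, x4], x2], x5], x3] - [[[[x1, x5], x3], x2], x4] + [[[[x1, x5], x3], x4], x2]

Skip Jacobi rewriting: expand, keep x1-initial words, read off terms.
Composite bracket: [x1, [[x3, x5], [x2, x4]]]
Applying ab - ba throughout gives 16 signed words (2^4 = 16).
Words beginning with x1 determine it all:
  word x1x2x4x3x5 has sign -1, contributing -[[[[x1, x2], x4], x3], x5]
  word x1x2x4x5x3 has sign +1, contributing +[[[[x1, x2], x4], x5], x3]
  word x1x3x5x2x4 has sign +1, contributing +[[[[x1, x3], x5], x2], x4]
  word x1x3x5x4x2 has sign -1, contributing -[[[[x1, x3], x5], x4], x2]
  word x1x4x2x3x5 has sign +1, contributing +[[[[x1, x4], x2], x3], x5]
  word x1x4x2x5x3 has sign -1, contributing -[[[[x1, x4], x2], x5], x3]
  word x1x5x3x2x4 has sign -1, contributing -[[[[x1, x5], x3], x2], x4]
  word x1x5x3x4x2 has sign +1, contributing +[[[[x1, x5], x3], x4], x2]


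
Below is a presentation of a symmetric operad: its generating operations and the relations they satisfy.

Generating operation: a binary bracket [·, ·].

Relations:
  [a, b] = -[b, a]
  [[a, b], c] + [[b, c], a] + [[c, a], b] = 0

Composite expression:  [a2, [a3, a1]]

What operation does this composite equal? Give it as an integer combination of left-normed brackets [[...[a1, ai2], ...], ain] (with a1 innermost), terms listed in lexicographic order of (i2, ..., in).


[[a1, a3], a2]


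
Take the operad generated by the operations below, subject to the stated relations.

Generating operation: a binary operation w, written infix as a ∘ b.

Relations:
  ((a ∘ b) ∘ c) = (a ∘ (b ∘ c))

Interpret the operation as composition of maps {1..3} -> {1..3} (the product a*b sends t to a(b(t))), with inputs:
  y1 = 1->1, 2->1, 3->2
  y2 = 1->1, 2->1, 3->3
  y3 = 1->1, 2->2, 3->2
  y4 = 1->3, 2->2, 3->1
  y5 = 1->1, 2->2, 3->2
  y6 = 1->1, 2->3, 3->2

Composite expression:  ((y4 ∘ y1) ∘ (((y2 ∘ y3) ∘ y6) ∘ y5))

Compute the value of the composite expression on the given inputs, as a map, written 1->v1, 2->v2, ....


(y4 ∘ y1) = 1->3, 2->3, 3->2
(y2 ∘ y3) = 1->1, 2->1, 3->1
((y2 ∘ y3) ∘ y6) = 1->1, 2->1, 3->1
(((y2 ∘ y3) ∘ y6) ∘ y5) = 1->1, 2->1, 3->1
((y4 ∘ y1) ∘ (((y2 ∘ y3) ∘ y6) ∘ y5)) = 1->3, 2->3, 3->3

1->3, 2->3, 3->3


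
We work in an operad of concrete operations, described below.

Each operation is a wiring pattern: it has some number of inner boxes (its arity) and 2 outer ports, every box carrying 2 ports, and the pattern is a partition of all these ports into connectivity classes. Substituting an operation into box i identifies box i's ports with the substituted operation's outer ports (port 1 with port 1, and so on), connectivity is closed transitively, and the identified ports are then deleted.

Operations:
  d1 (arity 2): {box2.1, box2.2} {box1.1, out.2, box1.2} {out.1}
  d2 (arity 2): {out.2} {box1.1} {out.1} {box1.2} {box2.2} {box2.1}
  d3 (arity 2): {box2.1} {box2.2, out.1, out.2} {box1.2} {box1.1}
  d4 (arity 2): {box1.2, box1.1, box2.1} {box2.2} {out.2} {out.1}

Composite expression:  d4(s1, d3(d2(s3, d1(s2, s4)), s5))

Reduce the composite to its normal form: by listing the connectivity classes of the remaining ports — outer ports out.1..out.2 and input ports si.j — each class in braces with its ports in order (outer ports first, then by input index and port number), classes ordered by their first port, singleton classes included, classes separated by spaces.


Two ports join when wires chain via d4-identified ports.
after d1, the pattern on (s2, s4) reads {out.1} {out.2, s2.1, s2.2} {s4.1, s4.2} (out.j = its outer ports)
after d2, the pattern on (s3, s2, s4) reads {out.1} {out.2} {s2.1, s2.2} {s3.1} {s3.2} {s4.1, s4.2} (out.j = its outer ports)
after d3, the pattern on (s3, s2, s4, s5) reads {out.1, out.2, s5.2} {s2.1, s2.2} {s3.1} {s3.2} {s4.1, s4.2} {s5.1} (out.j = its outer ports)
after d4, the pattern on (s1, s3, s2, s4, s5) reads {out.1} {out.2} {s1.1, s1.2, s5.2} {s2.1, s2.2} {s3.1} {s3.2} {s4.1, s4.2} {s5.1} (out.j = its outer ports)

{out.1} {out.2} {s1.1, s1.2, s5.2} {s2.1, s2.2} {s3.1} {s3.2} {s4.1, s4.2} {s5.1}


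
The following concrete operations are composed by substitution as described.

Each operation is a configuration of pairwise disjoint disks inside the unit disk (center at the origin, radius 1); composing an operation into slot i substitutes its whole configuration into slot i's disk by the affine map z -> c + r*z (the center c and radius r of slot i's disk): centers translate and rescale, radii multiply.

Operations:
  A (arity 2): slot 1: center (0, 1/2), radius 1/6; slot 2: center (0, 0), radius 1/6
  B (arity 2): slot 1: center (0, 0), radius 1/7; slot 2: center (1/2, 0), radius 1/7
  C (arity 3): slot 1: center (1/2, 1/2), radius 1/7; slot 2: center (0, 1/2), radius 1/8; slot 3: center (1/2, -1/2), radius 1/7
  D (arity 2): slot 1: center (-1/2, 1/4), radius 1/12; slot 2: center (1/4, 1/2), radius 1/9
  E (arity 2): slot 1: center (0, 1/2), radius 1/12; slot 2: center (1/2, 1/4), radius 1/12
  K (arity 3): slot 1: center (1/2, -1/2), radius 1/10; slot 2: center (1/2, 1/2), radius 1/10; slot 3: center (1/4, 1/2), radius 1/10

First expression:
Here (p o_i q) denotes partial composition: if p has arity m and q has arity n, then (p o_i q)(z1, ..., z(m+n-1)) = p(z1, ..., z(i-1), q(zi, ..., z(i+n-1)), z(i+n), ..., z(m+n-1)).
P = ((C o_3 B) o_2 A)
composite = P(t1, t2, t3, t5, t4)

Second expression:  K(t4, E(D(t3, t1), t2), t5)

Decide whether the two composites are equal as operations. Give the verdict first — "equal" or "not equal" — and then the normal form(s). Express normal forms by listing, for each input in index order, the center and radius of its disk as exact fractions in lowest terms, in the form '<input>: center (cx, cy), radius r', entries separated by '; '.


not equal — first t1: center (1/2, 1/2), radius 1/7; t2: center (0, 9/16), radius 1/48; t3: center (0, 1/2), radius 1/48; t4: center (4/7, -1/2), radius 1/49; t5: center (1/2, -1/2), radius 1/49, second t1: center (241/480, 133/240), radius 1/1080; t2: center (11/20, 21/40), radius 1/120; t3: center (119/240, 53/96), radius 1/1440; t4: center (1/2, -1/2), radius 1/10; t5: center (1/4, 1/2), radius 1/10

The first composite normalizes to t1: center (1/2, 1/2), radius 1/7; t2: center (0, 9/16), radius 1/48; t3: center (0, 1/2), radius 1/48; t4: center (4/7, -1/2), radius 1/49; t5: center (1/2, -1/2), radius 1/49
The second composite normalizes to t1: center (241/480, 133/240), radius 1/1080; t2: center (11/20, 21/40), radius 1/120; t3: center (119/240, 53/96), radius 1/1440; t4: center (1/2, -1/2), radius 1/10; t5: center (1/4, 1/2), radius 1/10
Different reductions; not equal.


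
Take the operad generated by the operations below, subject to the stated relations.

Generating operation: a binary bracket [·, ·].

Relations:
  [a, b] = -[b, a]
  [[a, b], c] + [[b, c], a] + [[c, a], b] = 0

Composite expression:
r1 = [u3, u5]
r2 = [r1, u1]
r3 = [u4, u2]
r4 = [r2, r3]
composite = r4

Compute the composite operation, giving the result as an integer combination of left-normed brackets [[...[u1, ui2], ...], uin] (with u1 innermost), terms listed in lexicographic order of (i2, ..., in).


[[[[u1, u3], u5], u2], u4] - [[[[u1, u3], u5], u4], u2] - [[[[u1, u5], u3], u2], u4] + [[[[u1, u5], u3], u4], u2]

Left-normed coefficients sit on the u1-initial expansion words.
Composite bracket: [[[u3, u5], u1], [u4, u2]]
Each bracket splits as ab - ba, giving 16 signed words (2^4 = 16).
Keep just the words that open with u1:
  sign of u1u3u5u2u4 is +1, so it contributes +[[[[u1, u3], u5], u2], u4]
  sign of u1u3u5u4u2 is -1, so it contributes -[[[[u1, u3], u5], u4], u2]
  sign of u1u5u3u2u4 is -1, so it contributes -[[[[u1, u5], u3], u2], u4]
  sign of u1u5u3u4u2 is +1, so it contributes +[[[[u1, u5], u3], u4], u2]


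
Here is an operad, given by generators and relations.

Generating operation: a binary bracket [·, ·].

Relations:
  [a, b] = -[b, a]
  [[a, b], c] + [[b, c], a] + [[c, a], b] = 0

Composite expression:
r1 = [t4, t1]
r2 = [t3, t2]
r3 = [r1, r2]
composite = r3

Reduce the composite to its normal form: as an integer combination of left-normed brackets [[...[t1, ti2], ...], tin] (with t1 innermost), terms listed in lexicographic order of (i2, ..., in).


[[[t1, t4], t2], t3] - [[[t1, t4], t3], t2]


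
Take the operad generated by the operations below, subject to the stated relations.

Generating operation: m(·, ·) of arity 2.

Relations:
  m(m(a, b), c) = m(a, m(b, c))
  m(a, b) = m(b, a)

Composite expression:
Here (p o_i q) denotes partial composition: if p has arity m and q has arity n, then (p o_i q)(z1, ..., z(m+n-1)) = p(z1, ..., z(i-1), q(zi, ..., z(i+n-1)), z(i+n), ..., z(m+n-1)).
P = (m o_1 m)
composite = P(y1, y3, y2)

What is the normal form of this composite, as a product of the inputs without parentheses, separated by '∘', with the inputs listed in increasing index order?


y1 ∘ y2 ∘ y3


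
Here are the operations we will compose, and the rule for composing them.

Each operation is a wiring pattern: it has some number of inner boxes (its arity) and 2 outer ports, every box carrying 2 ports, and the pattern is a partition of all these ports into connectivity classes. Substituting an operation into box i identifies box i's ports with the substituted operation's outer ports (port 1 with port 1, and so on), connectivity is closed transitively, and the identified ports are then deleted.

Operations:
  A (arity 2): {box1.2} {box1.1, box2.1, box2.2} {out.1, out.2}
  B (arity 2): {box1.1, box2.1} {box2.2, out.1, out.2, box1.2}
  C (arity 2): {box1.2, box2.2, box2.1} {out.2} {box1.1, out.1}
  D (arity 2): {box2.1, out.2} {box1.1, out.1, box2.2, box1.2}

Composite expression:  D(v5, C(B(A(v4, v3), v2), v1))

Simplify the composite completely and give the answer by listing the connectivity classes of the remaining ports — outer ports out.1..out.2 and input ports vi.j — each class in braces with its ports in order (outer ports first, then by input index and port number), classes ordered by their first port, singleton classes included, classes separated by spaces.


Treat the ports identified at D as solder joints: merge, then drop.
through A, on inputs (v4, v3): {out.1, out.2} {v3.1, v3.2, v4.1} {v4.2} (out.j = stage outer ports)
through B, on inputs (v4, v3, v2): {out.1, out.2, v2.1, v2.2} {v3.1, v3.2, v4.1} {v4.2} (out.j = stage outer ports)
through C, on inputs (v4, v3, v2, v1): {out.1, v1.1, v1.2, v2.1, v2.2} {out.2} {v3.1, v3.2, v4.1} {v4.2} (out.j = stage outer ports)
through D, on inputs (v5, v4, v3, v2, v1): {out.1, v5.1, v5.2} {out.2, v1.1, v1.2, v2.1, v2.2} {v3.1, v3.2, v4.1} {v4.2} (out.j = stage outer ports)

{out.1, v5.1, v5.2} {out.2, v1.1, v1.2, v2.1, v2.2} {v3.1, v3.2, v4.1} {v4.2}


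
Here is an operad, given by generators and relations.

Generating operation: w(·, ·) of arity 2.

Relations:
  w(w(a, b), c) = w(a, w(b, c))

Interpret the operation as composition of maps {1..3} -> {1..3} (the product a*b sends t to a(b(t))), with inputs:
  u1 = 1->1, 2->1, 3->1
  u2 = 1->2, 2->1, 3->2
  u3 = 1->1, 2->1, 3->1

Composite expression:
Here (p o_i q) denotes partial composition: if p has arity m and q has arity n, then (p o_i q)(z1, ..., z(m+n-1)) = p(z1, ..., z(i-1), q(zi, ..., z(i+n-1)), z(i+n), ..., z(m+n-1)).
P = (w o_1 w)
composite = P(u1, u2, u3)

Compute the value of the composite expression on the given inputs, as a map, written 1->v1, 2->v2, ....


1->1, 2->1, 3->1

w(u1, u2) = 1->1, 2->1, 3->1
w(w(u1, u2), u3) = 1->1, 2->1, 3->1


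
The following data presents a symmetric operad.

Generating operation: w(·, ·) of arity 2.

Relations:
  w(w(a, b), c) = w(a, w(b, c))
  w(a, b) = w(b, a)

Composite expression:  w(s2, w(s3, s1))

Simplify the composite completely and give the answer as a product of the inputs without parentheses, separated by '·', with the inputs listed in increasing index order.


Both nesting and order wash out for w; what remains is which s's occur.
w(s3, s1) reduces to s3 · s1
w(s2, w(s3, s1)) reduces to s2 · s3 · s1
reordering the factors by index: s1 · s2 · s3

s1 · s2 · s3


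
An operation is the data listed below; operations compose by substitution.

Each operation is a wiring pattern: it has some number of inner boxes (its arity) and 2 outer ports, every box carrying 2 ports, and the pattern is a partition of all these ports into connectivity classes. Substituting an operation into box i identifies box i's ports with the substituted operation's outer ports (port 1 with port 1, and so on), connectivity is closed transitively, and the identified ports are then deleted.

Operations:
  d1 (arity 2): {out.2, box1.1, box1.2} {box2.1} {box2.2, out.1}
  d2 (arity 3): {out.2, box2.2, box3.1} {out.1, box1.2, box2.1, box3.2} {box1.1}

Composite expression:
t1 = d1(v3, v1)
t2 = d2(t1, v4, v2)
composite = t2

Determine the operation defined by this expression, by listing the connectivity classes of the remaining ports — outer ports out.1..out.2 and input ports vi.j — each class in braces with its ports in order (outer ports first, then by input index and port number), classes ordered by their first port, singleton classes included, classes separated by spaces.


After gluing at d2, chains via deleted ports link the v-ports.
the subtree at d1 composes to {out.1, v1.2} {out.2, v3.1, v3.2} {v1.1} on (v3, v1); out.j = own outer ports
the subtree at d2 composes to {out.1, v2.2, v3.1, v3.2, v4.1} {out.2, v2.1, v4.2} {v1.1} {v1.2} on (v3, v1, v4, v2); out.j = own outer ports

{out.1, v2.2, v3.1, v3.2, v4.1} {out.2, v2.1, v4.2} {v1.1} {v1.2}


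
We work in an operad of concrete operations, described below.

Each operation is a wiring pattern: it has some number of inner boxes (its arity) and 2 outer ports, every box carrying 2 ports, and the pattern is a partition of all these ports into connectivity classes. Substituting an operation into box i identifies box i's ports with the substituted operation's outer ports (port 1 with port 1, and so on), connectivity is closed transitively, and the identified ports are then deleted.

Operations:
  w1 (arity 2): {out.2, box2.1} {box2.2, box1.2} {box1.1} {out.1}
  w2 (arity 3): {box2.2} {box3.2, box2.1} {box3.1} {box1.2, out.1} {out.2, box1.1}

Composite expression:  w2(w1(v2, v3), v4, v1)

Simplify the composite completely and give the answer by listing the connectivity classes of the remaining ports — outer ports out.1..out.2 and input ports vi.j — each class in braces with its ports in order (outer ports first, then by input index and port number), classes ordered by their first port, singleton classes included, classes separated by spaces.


{out.1, v3.1} {out.2} {v1.1} {v1.2, v4.1} {v2.1} {v2.2, v3.2} {v4.2}


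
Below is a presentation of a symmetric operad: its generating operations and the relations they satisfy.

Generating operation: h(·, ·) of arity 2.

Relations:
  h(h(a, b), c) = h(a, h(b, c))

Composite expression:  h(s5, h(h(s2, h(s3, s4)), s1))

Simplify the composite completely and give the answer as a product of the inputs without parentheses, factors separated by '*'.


s5 * s2 * s3 * s4 * s1


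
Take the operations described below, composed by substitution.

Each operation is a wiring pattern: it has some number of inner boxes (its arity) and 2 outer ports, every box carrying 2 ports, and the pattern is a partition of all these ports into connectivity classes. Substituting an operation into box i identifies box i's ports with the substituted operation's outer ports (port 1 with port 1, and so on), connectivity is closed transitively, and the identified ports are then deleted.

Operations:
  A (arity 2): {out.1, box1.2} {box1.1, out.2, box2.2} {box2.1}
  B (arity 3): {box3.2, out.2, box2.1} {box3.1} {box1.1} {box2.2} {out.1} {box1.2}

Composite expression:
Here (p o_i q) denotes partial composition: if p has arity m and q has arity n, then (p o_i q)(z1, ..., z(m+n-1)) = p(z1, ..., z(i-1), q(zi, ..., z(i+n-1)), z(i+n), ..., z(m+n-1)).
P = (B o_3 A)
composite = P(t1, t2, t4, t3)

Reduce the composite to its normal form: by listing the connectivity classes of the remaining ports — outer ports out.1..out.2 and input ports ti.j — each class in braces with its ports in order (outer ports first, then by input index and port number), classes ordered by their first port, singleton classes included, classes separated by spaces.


{out.1} {out.2, t2.1, t3.2, t4.1} {t1.1} {t1.2} {t2.2} {t3.1} {t4.2}


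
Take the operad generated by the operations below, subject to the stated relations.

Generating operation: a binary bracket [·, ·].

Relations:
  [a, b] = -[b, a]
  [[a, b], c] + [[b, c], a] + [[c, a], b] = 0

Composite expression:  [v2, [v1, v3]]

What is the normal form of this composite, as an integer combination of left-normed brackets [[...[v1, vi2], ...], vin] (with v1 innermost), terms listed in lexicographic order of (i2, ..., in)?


Antisymmetry and Jacobi reduce to v1-anchored left-normed brackets.
Composite bracket: [v2, [v1, v3]]
The bracket unfolds into 4 signed words via [a, b] = ab - ba (2^2 = 4).
Collect the words opening with v1:
  the word v1v3v2 carries sign -1 and contributes -[[v1, v3], v2]

-[[v1, v3], v2]
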